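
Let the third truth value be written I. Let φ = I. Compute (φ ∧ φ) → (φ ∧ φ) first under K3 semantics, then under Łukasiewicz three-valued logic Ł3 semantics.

I; True

In K3: φ ∧ φ = I ∧ I = I
φ ∧ φ = I ∧ I = I
(φ ∧ φ) → (φ ∧ φ) = I → I = I  [¬I ∨ I]
In Łukasiewicz three-valued logic Ł3: φ ∧ φ = I ∧ I = I
φ ∧ φ = I ∧ I = I
(φ ∧ φ) → (φ ∧ φ) = I → I = True  [min(1, 1−½+½)]
They differ because K3 and Łukasiewicz three-valued logic Ł3 treat I differently under implication.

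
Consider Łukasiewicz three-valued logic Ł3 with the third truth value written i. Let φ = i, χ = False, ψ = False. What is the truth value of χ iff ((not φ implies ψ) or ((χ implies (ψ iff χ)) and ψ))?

not φ = not i = i
not φ implies ψ = i implies False = i
ψ iff χ = False iff False = True
χ implies (ψ iff χ) = False implies True = True
(χ implies (ψ iff χ)) and ψ = True and False = False
(not φ implies ψ) or ((χ implies (ψ iff χ)) and ψ) = i or False = i
χ iff ((not φ implies ψ) or ((χ implies (ψ iff χ)) and ψ)) = False iff i = i

i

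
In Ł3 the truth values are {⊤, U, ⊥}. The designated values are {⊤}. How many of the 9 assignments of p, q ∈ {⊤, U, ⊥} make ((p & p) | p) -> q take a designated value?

6

Of the 9 assignments, 6 give a value in {⊤}.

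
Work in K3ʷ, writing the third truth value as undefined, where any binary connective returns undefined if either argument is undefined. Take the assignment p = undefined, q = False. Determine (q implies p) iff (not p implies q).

undefined

q implies p = False implies undefined = undefined  [any arg is the third value ⇒ result is the third value]
not p = not undefined = undefined
not p implies q = undefined implies False = undefined
(q implies p) iff (not p implies q) = undefined iff undefined = undefined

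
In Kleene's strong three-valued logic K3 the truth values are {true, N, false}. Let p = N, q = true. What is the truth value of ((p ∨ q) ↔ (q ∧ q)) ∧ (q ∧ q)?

true

p ∨ q = N ∨ true = true
q ∧ q = true ∧ true = true
(p ∨ q) ↔ (q ∧ q) = true ↔ true = true
q ∧ q = true ∧ true = true
((p ∨ q) ↔ (q ∧ q)) ∧ (q ∧ q) = true ∧ true = true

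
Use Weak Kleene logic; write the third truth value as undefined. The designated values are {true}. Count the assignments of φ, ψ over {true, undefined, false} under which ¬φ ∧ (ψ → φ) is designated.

Designated under: (φ=false, ψ=false).

1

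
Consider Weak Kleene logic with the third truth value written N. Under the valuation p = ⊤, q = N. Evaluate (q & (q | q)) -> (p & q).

q | q = N | N = N
q & (q | q) = N & N = N
p & q = ⊤ & N = N
(q & (q | q)) -> (p & q) = N -> N = N  [any arg is the third value ⇒ result is the third value]

N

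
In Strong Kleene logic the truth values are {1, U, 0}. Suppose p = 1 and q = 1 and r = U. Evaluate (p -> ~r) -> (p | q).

~r = ~U = U
p -> ~r = 1 -> U = U
p | q = 1 | 1 = 1
(p -> ~r) -> (p | q) = U -> 1 = 1

1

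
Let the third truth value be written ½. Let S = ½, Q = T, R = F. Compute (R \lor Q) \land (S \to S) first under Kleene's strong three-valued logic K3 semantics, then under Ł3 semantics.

½; T

In Kleene's strong three-valued logic K3: R \lor Q = F \lor T = T
S \to S = ½ \to ½ = ½
(R \lor Q) \land (S \to S) = T \land ½ = ½
In Ł3: R \lor Q = F \lor T = T
S \to S = ½ \to ½ = T  [min(1, 1−½+½)]
(R \lor Q) \land (S \to S) = T \land T = T
They differ because Kleene's strong three-valued logic K3 and Ł3 treat ½ differently under implication.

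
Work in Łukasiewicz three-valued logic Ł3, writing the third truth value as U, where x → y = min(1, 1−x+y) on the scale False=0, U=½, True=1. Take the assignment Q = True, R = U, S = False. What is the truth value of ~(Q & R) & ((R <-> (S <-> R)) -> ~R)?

U

Q & R = True & U = U
~(Q & R) = ~U = U
S <-> R = False <-> U = U  [1 − |0−½|]
R <-> (S <-> R) = U <-> U = True
~R = ~U = U
(R <-> (S <-> R)) -> ~R = True -> U = U
~(Q & R) & ((R <-> (S <-> R)) -> ~R) = U & U = U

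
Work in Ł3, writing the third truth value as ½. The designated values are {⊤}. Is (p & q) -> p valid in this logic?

Yes

Every assignment of p, q over {⊤, ½, ⊥} gives a value in {⊤}.
In particular, with p=½, q=½: (p & q) -> p = ⊤.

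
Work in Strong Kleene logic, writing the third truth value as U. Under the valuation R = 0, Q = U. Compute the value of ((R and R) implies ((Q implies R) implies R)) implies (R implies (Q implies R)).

R and R = 0 and 0 = 0
Q implies R = U implies 0 = U  [not U or 0]
(Q implies R) implies R = U implies 0 = U
(R and R) implies ((Q implies R) implies R) = 0 implies U = 1
Q implies R = U implies 0 = U
R implies (Q implies R) = 0 implies U = 1
((R and R) implies ((Q implies R) implies R)) implies (R implies (Q implies R)) = 1 implies 1 = 1

1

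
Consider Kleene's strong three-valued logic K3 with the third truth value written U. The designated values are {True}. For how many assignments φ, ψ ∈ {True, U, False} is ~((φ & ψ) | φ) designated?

Designated under: (φ=False, ψ=True); (φ=False, ψ=U); (φ=False, ψ=False).

3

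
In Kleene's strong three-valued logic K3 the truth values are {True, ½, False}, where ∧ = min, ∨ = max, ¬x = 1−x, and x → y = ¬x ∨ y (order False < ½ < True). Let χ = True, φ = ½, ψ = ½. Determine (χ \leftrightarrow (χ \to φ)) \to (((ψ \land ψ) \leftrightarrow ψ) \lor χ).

χ \to φ = True \to ½ = ½
χ \leftrightarrow (χ \to φ) = True \leftrightarrow ½ = ½
ψ \land ψ = ½ \land ½ = ½
(ψ \land ψ) \leftrightarrow ψ = ½ \leftrightarrow ½ = ½
((ψ \land ψ) \leftrightarrow ψ) \lor χ = ½ \lor True = True
(χ \leftrightarrow (χ \to φ)) \to (((ψ \land ψ) \leftrightarrow ψ) \lor χ) = ½ \to True = True

True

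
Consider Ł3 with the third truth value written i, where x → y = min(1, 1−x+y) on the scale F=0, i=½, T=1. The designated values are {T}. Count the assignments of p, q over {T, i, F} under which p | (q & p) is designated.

3

Designated under: (p=T, q=T); (p=T, q=i); (p=T, q=F).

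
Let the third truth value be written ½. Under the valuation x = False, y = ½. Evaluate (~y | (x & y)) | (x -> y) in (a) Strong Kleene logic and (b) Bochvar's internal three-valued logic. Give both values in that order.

True; ½

In Strong Kleene logic: ~y = ~½ = ½
x & y = False & ½ = False
~y | (x & y) = ½ | False = ½
x -> y = False -> ½ = True  [~False | ½]
(~y | (x & y)) | (x -> y) = ½ | True = True
In Bochvar's internal three-valued logic: ~y = ~½ = ½
x & y = False & ½ = ½
~y | (x & y) = ½ | ½ = ½
x -> y = False -> ½ = ½  [any arg is the third value ⇒ result is the third value]
(~y | (x & y)) | (x -> y) = ½ | ½ = ½
They differ because Strong Kleene logic and Bochvar's internal three-valued logic treat ½ differently under the binary connectives.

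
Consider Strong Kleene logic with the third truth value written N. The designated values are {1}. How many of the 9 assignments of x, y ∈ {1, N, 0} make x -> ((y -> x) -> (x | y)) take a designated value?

7

Of the 9 assignments, 7 give a value in {1}.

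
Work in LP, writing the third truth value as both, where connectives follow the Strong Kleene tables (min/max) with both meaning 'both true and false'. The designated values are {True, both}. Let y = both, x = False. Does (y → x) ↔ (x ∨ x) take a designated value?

Yes

y → x = both → False = both
x ∨ x = False ∨ False = False
(y → x) ↔ (x ∨ x) = both ↔ False = both
both ∈ {True, both}.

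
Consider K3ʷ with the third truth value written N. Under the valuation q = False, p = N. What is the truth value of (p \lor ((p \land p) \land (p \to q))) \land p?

p \land p = N \land N = N
p \to q = N \to False = N
(p \land p) \land (p \to q) = N \land N = N
p \lor ((p \land p) \land (p \to q)) = N \lor N = N
(p \lor ((p \land p) \land (p \to q))) \land p = N \land N = N

N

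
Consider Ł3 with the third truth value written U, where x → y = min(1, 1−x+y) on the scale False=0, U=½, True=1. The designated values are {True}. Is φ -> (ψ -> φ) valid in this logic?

Yes

Every assignment of φ, ψ over {True, U, False} gives a value in {True}.
In particular, with φ=U, ψ=U: φ -> (ψ -> φ) = True.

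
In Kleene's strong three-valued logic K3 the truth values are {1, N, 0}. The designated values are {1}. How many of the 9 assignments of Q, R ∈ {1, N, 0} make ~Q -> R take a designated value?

5

Of the 9 assignments, 5 give a value in {1}.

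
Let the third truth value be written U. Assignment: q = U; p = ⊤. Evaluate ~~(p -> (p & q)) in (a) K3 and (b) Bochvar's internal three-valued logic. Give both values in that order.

In K3: p & q = ⊤ & U = U
p -> (p & q) = ⊤ -> U = U  [~⊤ | U]
~(p -> (p & q)) = ~U = U
~~(p -> (p & q)) = ~U = U
In Bochvar's internal three-valued logic: p & q = ⊤ & U = U
p -> (p & q) = ⊤ -> U = U  [any arg is the third value ⇒ result is the third value]
~(p -> (p & q)) = ~U = U
~~(p -> (p & q)) = ~U = U

U; U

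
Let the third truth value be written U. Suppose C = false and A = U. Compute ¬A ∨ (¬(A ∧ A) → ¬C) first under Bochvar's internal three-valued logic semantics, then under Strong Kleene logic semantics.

U; true

In Bochvar's internal three-valued logic: ¬A = ¬U = U
A ∧ A = U ∧ U = U
¬(A ∧ A) = ¬U = U
¬C = ¬false = true
¬(A ∧ A) → ¬C = U → true = U  [any arg is the third value ⇒ result is the third value]
¬A ∨ (¬(A ∧ A) → ¬C) = U ∨ U = U
In Strong Kleene logic: ¬A = ¬U = U
A ∧ A = U ∧ U = U
¬(A ∧ A) = ¬U = U
¬C = ¬false = true
¬(A ∧ A) → ¬C = U → true = true  [¬U ∨ true]
¬A ∨ (¬(A ∧ A) → ¬C) = U ∨ true = true
They differ because Bochvar's internal three-valued logic and Strong Kleene logic treat U differently under the binary connectives.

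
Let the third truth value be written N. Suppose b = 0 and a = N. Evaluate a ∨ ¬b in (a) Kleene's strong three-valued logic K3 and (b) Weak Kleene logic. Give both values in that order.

1; N

In Kleene's strong three-valued logic K3: ¬b = ¬0 = 1
a ∨ ¬b = N ∨ 1 = 1
In Weak Kleene logic: ¬b = ¬0 = 1
a ∨ ¬b = N ∨ 1 = N
They differ because Kleene's strong three-valued logic K3 and Weak Kleene logic treat N differently under the binary connectives.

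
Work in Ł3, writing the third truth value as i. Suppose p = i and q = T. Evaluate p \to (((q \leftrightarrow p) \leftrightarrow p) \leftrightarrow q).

q \leftrightarrow p = T \leftrightarrow i = i
(q \leftrightarrow p) \leftrightarrow p = i \leftrightarrow i = T
((q \leftrightarrow p) \leftrightarrow p) \leftrightarrow q = T \leftrightarrow T = T
p \to (((q \leftrightarrow p) \leftrightarrow p) \leftrightarrow q) = i \to T = T

T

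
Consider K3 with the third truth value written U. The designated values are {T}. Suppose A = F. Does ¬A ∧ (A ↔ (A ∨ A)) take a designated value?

¬A = ¬F = T
A ∨ A = F ∨ F = F
A ↔ (A ∨ A) = F ↔ F = T
¬A ∧ (A ↔ (A ∨ A)) = T ∧ T = T
T ∈ {T}.

Yes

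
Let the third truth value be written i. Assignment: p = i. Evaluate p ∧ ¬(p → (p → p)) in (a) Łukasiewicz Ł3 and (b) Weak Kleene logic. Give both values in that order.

In Łukasiewicz Ł3: p → p = i → i = true
p → (p → p) = i → true = true
¬(p → (p → p)) = ¬true = false
p ∧ ¬(p → (p → p)) = i ∧ false = false
In Weak Kleene logic: p → p = i → i = i
p → (p → p) = i → i = i
¬(p → (p → p)) = ¬i = i
p ∧ ¬(p → (p → p)) = i ∧ i = i
They differ because Łukasiewicz Ł3 and Weak Kleene logic treat i differently under the binary connectives.

false; i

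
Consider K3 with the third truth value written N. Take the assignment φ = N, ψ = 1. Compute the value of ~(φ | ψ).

0

φ | ψ = N | 1 = 1
~(φ | ψ) = ~1 = 0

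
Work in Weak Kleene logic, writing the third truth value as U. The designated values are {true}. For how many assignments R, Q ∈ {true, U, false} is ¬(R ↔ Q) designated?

Designated under: (R=true, Q=false); (R=false, Q=true).

2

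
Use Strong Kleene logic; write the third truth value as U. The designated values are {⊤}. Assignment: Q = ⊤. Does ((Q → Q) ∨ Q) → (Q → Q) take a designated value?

Q → Q = ⊤ → ⊤ = ⊤
(Q → Q) ∨ Q = ⊤ ∨ ⊤ = ⊤
Q → Q = ⊤ → ⊤ = ⊤
((Q → Q) ∨ Q) → (Q → Q) = ⊤ → ⊤ = ⊤
⊤ ∈ {⊤}.

Yes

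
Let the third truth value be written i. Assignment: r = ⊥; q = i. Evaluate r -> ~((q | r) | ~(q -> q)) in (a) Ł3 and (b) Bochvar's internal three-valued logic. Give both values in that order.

In Ł3: q | r = i | ⊥ = i
q -> q = i -> i = ⊤  [min(1, 1−½+½)]
~(q -> q) = ~⊤ = ⊥
(q | r) | ~(q -> q) = i | ⊥ = i
~((q | r) | ~(q -> q)) = ~i = i
r -> ~((q | r) | ~(q -> q)) = ⊥ -> i = ⊤
In Bochvar's internal three-valued logic: q | r = i | ⊥ = i
q -> q = i -> i = i  [any arg is the third value ⇒ result is the third value]
~(q -> q) = ~i = i
(q | r) | ~(q -> q) = i | i = i
~((q | r) | ~(q -> q)) = ~i = i
r -> ~((q | r) | ~(q -> q)) = ⊥ -> i = i
They differ because Ł3 and Bochvar's internal three-valued logic treat i differently under the binary connectives.

⊤; i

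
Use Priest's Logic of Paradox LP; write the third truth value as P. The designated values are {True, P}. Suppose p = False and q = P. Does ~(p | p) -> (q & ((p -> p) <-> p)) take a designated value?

p | p = False | False = False
~(p | p) = ~False = True
p -> p = False -> False = True
(p -> p) <-> p = True <-> False = False
q & ((p -> p) <-> p) = P & False = False
~(p | p) -> (q & ((p -> p) <-> p)) = True -> False = False
False ∉ {True, P}.

No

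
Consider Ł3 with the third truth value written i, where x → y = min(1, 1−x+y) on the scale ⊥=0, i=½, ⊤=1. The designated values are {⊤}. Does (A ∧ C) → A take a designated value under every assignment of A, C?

Every assignment of A, C over {⊤, i, ⊥} gives a value in {⊤}.
In particular, with A=i, C=i: (A ∧ C) → A = ⊤.

Yes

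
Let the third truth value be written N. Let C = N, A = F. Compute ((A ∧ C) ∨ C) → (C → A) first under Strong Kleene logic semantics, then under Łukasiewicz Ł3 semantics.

N; T

In Strong Kleene logic: A ∧ C = F ∧ N = F
(A ∧ C) ∨ C = F ∨ N = N
C → A = N → F = N
((A ∧ C) ∨ C) → (C → A) = N → N = N
In Łukasiewicz Ł3: A ∧ C = F ∧ N = F
(A ∧ C) ∨ C = F ∨ N = N
C → A = N → F = N  [min(1, 1−½+0)]
((A ∧ C) ∨ C) → (C → A) = N → N = T
They differ because Strong Kleene logic and Łukasiewicz Ł3 treat N differently under implication.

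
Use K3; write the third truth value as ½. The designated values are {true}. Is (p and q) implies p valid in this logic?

No

Countermodel: p=½, q=true gives ½, which is not designated.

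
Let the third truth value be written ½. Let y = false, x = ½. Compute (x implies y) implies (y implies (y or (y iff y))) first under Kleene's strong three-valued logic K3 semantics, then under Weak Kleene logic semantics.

In Kleene's strong three-valued logic K3: x implies y = ½ implies false = ½  [not ½ or false]
y iff y = false iff false = true
y or (y iff y) = false or true = true
y implies (y or (y iff y)) = false implies true = true
(x implies y) implies (y implies (y or (y iff y))) = ½ implies true = true
In Weak Kleene logic: x implies y = ½ implies false = ½
y iff y = false iff false = true
y or (y iff y) = false or true = true
y implies (y or (y iff y)) = false implies true = true
(x implies y) implies (y implies (y or (y iff y))) = ½ implies true = ½
They differ because Kleene's strong three-valued logic K3 and Weak Kleene logic treat ½ differently under the binary connectives.

true; ½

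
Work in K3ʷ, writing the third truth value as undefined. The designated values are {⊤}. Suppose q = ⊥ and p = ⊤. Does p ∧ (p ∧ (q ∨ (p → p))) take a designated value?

p → p = ⊤ → ⊤ = ⊤
q ∨ (p → p) = ⊥ ∨ ⊤ = ⊤
p ∧ (q ∨ (p → p)) = ⊤ ∧ ⊤ = ⊤
p ∧ (p ∧ (q ∨ (p → p))) = ⊤ ∧ ⊤ = ⊤
⊤ ∈ {⊤}.

Yes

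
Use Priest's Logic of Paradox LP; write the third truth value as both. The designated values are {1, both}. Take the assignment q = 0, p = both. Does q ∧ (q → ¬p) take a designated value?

¬p = ¬both = both
q → ¬p = 0 → both = 1  [¬0 ∨ both]
q ∧ (q → ¬p) = 0 ∧ 1 = 0
0 ∉ {1, both}.

No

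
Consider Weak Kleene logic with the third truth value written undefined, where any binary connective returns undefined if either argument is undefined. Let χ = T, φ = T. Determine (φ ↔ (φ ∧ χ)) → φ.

T

φ ∧ χ = T ∧ T = T
φ ↔ (φ ∧ χ) = T ↔ T = T
(φ ↔ (φ ∧ χ)) → φ = T → T = T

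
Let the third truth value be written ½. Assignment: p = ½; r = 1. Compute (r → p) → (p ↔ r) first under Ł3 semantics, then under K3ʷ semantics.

1; ½

In Ł3: r → p = 1 → ½ = ½  [min(1, 1−1+½)]
p ↔ r = ½ ↔ 1 = ½
(r → p) → (p ↔ r) = ½ → ½ = 1
In K3ʷ: r → p = 1 → ½ = ½
p ↔ r = ½ ↔ 1 = ½
(r → p) → (p ↔ r) = ½ → ½ = ½
They differ because Ł3 and K3ʷ treat ½ differently under the binary connectives.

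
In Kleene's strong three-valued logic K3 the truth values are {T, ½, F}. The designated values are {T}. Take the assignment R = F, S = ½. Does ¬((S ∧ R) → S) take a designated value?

S ∧ R = ½ ∧ F = F
(S ∧ R) → S = F → ½ = T  [¬F ∨ ½]
¬((S ∧ R) → S) = ¬T = F
F ∉ {T}.

No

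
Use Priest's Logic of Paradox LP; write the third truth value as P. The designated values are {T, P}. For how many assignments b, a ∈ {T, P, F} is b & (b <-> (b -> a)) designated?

5

Of the 9 assignments, 5 give a value in {T, P}.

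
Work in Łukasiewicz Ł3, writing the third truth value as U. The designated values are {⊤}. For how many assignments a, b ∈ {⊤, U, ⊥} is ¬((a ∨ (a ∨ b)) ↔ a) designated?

Designated under: (a=⊥, b=⊤).

1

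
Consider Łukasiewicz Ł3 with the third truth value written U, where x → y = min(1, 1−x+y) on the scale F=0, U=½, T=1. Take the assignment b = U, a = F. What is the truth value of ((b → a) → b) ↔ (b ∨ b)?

U

b → a = U → F = U  [min(1, 1−½+0)]
(b → a) → b = U → U = T
b ∨ b = U ∨ U = U
((b → a) → b) ↔ (b ∨ b) = T ↔ U = U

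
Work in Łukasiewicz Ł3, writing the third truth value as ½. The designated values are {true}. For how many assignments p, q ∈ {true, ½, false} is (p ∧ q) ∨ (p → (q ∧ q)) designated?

6

Of the 9 assignments, 6 give a value in {true}.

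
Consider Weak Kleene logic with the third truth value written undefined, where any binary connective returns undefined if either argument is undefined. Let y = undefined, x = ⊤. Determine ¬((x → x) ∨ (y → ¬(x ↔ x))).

x → x = ⊤ → ⊤ = ⊤
x ↔ x = ⊤ ↔ ⊤ = ⊤
¬(x ↔ x) = ¬⊤ = ⊥
y → ¬(x ↔ x) = undefined → ⊥ = undefined  [any arg is the third value ⇒ result is the third value]
(x → x) ∨ (y → ¬(x ↔ x)) = ⊤ ∨ undefined = undefined
¬((x → x) ∨ (y → ¬(x ↔ x))) = ¬undefined = undefined

undefined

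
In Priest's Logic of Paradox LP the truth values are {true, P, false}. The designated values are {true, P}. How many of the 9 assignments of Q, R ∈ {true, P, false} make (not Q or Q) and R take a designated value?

Of the 9 assignments, 6 give a value in {true, P}.

6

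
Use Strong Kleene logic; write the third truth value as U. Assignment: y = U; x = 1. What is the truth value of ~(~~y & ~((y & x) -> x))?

~y = ~U = U
~~y = ~U = U
y & x = U & 1 = U
(y & x) -> x = U -> 1 = 1  [~U | 1]
~((y & x) -> x) = ~1 = 0
~~y & ~((y & x) -> x) = U & 0 = 0
~(~~y & ~((y & x) -> x)) = ~0 = 1

1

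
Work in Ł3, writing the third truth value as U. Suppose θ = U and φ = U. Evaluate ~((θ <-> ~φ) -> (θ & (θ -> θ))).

U

~φ = ~U = U
θ <-> ~φ = U <-> U = True  [1 − |½−½|]
θ -> θ = U -> U = True
θ & (θ -> θ) = U & True = U
(θ <-> ~φ) -> (θ & (θ -> θ)) = True -> U = U
~((θ <-> ~φ) -> (θ & (θ -> θ))) = ~U = U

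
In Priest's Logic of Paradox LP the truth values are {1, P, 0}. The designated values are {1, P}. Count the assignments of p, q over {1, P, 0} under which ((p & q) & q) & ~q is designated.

2

Designated under: (p=1, q=P); (p=P, q=P).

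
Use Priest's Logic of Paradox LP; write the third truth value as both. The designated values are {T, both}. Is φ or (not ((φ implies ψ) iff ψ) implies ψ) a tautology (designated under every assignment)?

No

Countermodel: φ=F, ψ=F gives F, which is not designated.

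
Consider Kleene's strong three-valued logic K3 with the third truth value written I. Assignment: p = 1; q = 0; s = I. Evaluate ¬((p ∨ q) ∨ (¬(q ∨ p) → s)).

p ∨ q = 1 ∨ 0 = 1
q ∨ p = 0 ∨ 1 = 1
¬(q ∨ p) = ¬1 = 0
¬(q ∨ p) → s = 0 → I = 1
(p ∨ q) ∨ (¬(q ∨ p) → s) = 1 ∨ 1 = 1
¬((p ∨ q) ∨ (¬(q ∨ p) → s)) = ¬1 = 0

0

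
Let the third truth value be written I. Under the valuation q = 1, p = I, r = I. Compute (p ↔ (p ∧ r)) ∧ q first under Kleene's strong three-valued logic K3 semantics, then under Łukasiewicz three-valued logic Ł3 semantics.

In Kleene's strong three-valued logic K3: p ∧ r = I ∧ I = I
p ↔ (p ∧ r) = I ↔ I = I
(p ↔ (p ∧ r)) ∧ q = I ∧ 1 = I
In Łukasiewicz three-valued logic Ł3: p ∧ r = I ∧ I = I
p ↔ (p ∧ r) = I ↔ I = 1
(p ↔ (p ∧ r)) ∧ q = 1 ∧ 1 = 1
They differ because Kleene's strong three-valued logic K3 and Łukasiewicz three-valued logic Ł3 treat I differently under implication.

I; 1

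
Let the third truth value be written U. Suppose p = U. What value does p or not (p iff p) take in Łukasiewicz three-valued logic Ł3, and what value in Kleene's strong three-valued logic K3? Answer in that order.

In Łukasiewicz three-valued logic Ł3: p iff p = U iff U = ⊤
not (p iff p) = not ⊤ = ⊥
p or not (p iff p) = U or ⊥ = U
In Kleene's strong three-valued logic K3: p iff p = U iff U = U
not (p iff p) = not U = U
p or not (p iff p) = U or U = U

U; U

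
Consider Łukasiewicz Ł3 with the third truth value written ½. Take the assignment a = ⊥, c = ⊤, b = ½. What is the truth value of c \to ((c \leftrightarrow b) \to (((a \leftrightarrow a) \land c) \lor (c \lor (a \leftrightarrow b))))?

⊤

c \leftrightarrow b = ⊤ \leftrightarrow ½ = ½  [1 − |1−½|]
a \leftrightarrow a = ⊥ \leftrightarrow ⊥ = ⊤
(a \leftrightarrow a) \land c = ⊤ \land ⊤ = ⊤
a \leftrightarrow b = ⊥ \leftrightarrow ½ = ½
c \lor (a \leftrightarrow b) = ⊤ \lor ½ = ⊤
((a \leftrightarrow a) \land c) \lor (c \lor (a \leftrightarrow b)) = ⊤ \lor ⊤ = ⊤
(c \leftrightarrow b) \to (((a \leftrightarrow a) \land c) \lor (c \lor (a \leftrightarrow b))) = ½ \to ⊤ = ⊤
c \to ((c \leftrightarrow b) \to (((a \leftrightarrow a) \land c) \lor (c \lor (a \leftrightarrow b)))) = ⊤ \to ⊤ = ⊤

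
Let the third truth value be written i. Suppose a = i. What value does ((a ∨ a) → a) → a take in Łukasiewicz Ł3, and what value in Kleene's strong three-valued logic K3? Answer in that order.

i; i

In Łukasiewicz Ł3: a ∨ a = i ∨ i = i
(a ∨ a) → a = i → i = T
((a ∨ a) → a) → a = T → i = i
In Kleene's strong three-valued logic K3: a ∨ a = i ∨ i = i
(a ∨ a) → a = i → i = i
((a ∨ a) → a) → a = i → i = i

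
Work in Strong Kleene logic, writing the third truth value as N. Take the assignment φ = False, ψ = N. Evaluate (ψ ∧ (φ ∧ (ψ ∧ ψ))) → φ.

ψ ∧ ψ = N ∧ N = N
φ ∧ (ψ ∧ ψ) = False ∧ N = False
ψ ∧ (φ ∧ (ψ ∧ ψ)) = N ∧ False = False
(ψ ∧ (φ ∧ (ψ ∧ ψ))) → φ = False → False = True

True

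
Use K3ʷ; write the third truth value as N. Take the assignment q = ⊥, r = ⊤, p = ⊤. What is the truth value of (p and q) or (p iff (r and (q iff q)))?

p and q = ⊤ and ⊥ = ⊥
q iff q = ⊥ iff ⊥ = ⊤
r and (q iff q) = ⊤ and ⊤ = ⊤
p iff (r and (q iff q)) = ⊤ iff ⊤ = ⊤
(p and q) or (p iff (r and (q iff q))) = ⊥ or ⊤ = ⊤

⊤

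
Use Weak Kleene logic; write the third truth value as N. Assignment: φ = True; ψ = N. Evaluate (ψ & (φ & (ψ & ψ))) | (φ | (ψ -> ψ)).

ψ & ψ = N & N = N
φ & (ψ & ψ) = True & N = N
ψ & (φ & (ψ & ψ)) = N & N = N
ψ -> ψ = N -> N = N  [any arg is the third value ⇒ result is the third value]
φ | (ψ -> ψ) = True | N = N
(ψ & (φ & (ψ & ψ))) | (φ | (ψ -> ψ)) = N | N = N

N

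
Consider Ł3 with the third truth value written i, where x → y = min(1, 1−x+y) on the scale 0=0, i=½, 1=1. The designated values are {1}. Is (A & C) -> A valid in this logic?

Yes

Every assignment of A, C over {1, i, 0} gives a value in {1}.
In particular, with A=i, C=i: (A & C) -> A = 1.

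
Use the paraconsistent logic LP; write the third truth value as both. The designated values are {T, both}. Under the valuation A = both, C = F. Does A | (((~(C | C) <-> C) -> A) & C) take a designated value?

C | C = F | F = F
~(C | C) = ~F = T
~(C | C) <-> C = T <-> F = F
(~(C | C) <-> C) -> A = F -> both = T  [~F | both]
((~(C | C) <-> C) -> A) & C = T & F = F
A | (((~(C | C) <-> C) -> A) & C) = both | F = both
both ∈ {T, both}.

Yes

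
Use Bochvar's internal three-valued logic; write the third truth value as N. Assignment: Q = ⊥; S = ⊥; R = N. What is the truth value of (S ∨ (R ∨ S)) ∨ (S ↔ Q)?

N

R ∨ S = N ∨ ⊥ = N
S ∨ (R ∨ S) = ⊥ ∨ N = N
S ↔ Q = ⊥ ↔ ⊥ = ⊤
(S ∨ (R ∨ S)) ∨ (S ↔ Q) = N ∨ ⊤ = N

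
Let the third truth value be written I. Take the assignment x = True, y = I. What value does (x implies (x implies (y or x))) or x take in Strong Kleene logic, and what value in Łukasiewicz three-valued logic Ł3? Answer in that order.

In Strong Kleene logic: y or x = I or True = True
x implies (y or x) = True implies True = True
x implies (x implies (y or x)) = True implies True = True
(x implies (x implies (y or x))) or x = True or True = True
In Łukasiewicz three-valued logic Ł3: y or x = I or True = True
x implies (y or x) = True implies True = True
x implies (x implies (y or x)) = True implies True = True
(x implies (x implies (y or x))) or x = True or True = True

True; True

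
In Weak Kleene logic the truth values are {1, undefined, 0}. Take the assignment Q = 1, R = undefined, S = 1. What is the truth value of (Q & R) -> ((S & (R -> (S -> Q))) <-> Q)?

Q & R = 1 & undefined = undefined
S -> Q = 1 -> 1 = 1
R -> (S -> Q) = undefined -> 1 = undefined
S & (R -> (S -> Q)) = 1 & undefined = undefined
(S & (R -> (S -> Q))) <-> Q = undefined <-> 1 = undefined
(Q & R) -> ((S & (R -> (S -> Q))) <-> Q) = undefined -> undefined = undefined

undefined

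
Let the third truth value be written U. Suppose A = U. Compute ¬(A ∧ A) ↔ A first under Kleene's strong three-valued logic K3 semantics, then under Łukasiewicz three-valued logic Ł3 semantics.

U; 1

In Kleene's strong three-valued logic K3: A ∧ A = U ∧ U = U
¬(A ∧ A) = ¬U = U
¬(A ∧ A) ↔ A = U ↔ U = U
In Łukasiewicz three-valued logic Ł3: A ∧ A = U ∧ U = U
¬(A ∧ A) = ¬U = U
¬(A ∧ A) ↔ A = U ↔ U = 1  [1 − |½−½|]
They differ because Kleene's strong three-valued logic K3 and Łukasiewicz three-valued logic Ł3 treat U differently under implication.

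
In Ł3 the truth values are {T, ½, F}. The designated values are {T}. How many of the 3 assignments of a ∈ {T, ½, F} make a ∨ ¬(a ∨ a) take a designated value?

2

a=T: T ✓
a=½: ½ ·
a=F: T ✓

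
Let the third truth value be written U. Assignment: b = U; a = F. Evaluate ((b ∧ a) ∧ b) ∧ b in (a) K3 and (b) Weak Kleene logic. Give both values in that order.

F; U

In K3: b ∧ a = U ∧ F = F
(b ∧ a) ∧ b = F ∧ U = F
((b ∧ a) ∧ b) ∧ b = F ∧ U = F
In Weak Kleene logic: b ∧ a = U ∧ F = U
(b ∧ a) ∧ b = U ∧ U = U
((b ∧ a) ∧ b) ∧ b = U ∧ U = U
They differ because K3 and Weak Kleene logic treat U differently under the binary connectives.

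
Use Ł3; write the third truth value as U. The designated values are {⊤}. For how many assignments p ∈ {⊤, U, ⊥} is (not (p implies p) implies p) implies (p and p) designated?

1

p=⊤: ⊤ ✓
p=U: U ·
p=⊥: ⊥ ·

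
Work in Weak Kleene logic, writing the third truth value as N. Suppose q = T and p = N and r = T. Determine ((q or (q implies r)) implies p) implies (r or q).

q implies r = T implies T = T
q or (q implies r) = T or T = T
(q or (q implies r)) implies p = T implies N = N  [any arg is the third value ⇒ result is the third value]
r or q = T or T = T
((q or (q implies r)) implies p) implies (r or q) = N implies T = N

N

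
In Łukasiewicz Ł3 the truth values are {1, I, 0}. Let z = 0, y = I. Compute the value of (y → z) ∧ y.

I

y → z = I → 0 = I
(y → z) ∧ y = I ∧ I = I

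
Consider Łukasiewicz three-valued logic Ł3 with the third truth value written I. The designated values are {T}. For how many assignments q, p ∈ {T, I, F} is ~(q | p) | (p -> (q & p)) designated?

6

Of the 9 assignments, 6 give a value in {T}.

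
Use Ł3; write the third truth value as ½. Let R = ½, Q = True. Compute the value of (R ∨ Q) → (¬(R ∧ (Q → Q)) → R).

R ∨ Q = ½ ∨ True = True
Q → Q = True → True = True
R ∧ (Q → Q) = ½ ∧ True = ½
¬(R ∧ (Q → Q)) = ¬½ = ½
¬(R ∧ (Q → Q)) → R = ½ → ½ = True  [min(1, 1−½+½)]
(R ∨ Q) → (¬(R ∧ (Q → Q)) → R) = True → True = True

True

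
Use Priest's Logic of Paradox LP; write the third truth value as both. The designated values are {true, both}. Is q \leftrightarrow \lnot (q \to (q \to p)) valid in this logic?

No

Countermodel: q=true, p=true gives false, which is not designated.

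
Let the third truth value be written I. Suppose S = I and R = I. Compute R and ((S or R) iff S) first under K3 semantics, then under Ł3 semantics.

In K3: S or R = I or I = I
(S or R) iff S = I iff I = I
R and ((S or R) iff S) = I and I = I
In Ł3: S or R = I or I = I
(S or R) iff S = I iff I = T  [1 − |½−½|]
R and ((S or R) iff S) = I and T = I

I; I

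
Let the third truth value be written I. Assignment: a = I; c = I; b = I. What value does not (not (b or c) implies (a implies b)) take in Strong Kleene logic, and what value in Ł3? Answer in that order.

I; false

In Strong Kleene logic: b or c = I or I = I
not (b or c) = not I = I
a implies b = I implies I = I  [not I or I]
not (b or c) implies (a implies b) = I implies I = I
not (not (b or c) implies (a implies b)) = not I = I
In Ł3: b or c = I or I = I
not (b or c) = not I = I
a implies b = I implies I = true  [min(1, 1−½+½)]
not (b or c) implies (a implies b) = I implies true = true
not (not (b or c) implies (a implies b)) = not true = false
They differ because Strong Kleene logic and Ł3 treat I differently under implication.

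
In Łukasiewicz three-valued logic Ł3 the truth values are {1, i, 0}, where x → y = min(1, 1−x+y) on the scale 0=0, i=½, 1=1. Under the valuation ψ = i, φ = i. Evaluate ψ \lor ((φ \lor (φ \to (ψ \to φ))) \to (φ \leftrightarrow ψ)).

1

ψ \to φ = i \to i = 1  [min(1, 1−½+½)]
φ \to (ψ \to φ) = i \to 1 = 1
φ \lor (φ \to (ψ \to φ)) = i \lor 1 = 1
φ \leftrightarrow ψ = i \leftrightarrow i = 1
(φ \lor (φ \to (ψ \to φ))) \to (φ \leftrightarrow ψ) = 1 \to 1 = 1
ψ \lor ((φ \lor (φ \to (ψ \to φ))) \to (φ \leftrightarrow ψ)) = i \lor 1 = 1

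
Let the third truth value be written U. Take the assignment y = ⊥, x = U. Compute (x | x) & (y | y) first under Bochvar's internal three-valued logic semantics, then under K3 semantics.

U; ⊥

In Bochvar's internal three-valued logic: x | x = U | U = U
y | y = ⊥ | ⊥ = ⊥
(x | x) & (y | y) = U & ⊥ = U
In K3: x | x = U | U = U
y | y = ⊥ | ⊥ = ⊥
(x | x) & (y | y) = U & ⊥ = ⊥
They differ because Bochvar's internal three-valued logic and K3 treat U differently under the binary connectives.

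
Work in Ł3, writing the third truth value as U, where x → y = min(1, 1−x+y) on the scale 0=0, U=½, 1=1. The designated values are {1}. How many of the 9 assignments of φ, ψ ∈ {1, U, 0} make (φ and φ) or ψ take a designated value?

5

Of the 9 assignments, 5 give a value in {1}.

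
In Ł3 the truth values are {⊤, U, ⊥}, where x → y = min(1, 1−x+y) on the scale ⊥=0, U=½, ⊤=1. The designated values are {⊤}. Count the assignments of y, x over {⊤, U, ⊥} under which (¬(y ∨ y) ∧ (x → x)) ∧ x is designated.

1

Designated under: (y=⊥, x=⊤).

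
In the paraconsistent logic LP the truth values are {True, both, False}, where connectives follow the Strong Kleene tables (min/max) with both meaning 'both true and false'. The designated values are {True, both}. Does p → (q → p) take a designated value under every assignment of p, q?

Yes

Every assignment of p, q over {True, both, False} gives a value in {True, both}.
In particular, with p=both, q=both: p → (q → p) = both.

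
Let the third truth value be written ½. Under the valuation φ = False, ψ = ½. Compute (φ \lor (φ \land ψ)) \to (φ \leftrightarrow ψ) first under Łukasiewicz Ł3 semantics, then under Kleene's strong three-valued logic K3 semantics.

In Łukasiewicz Ł3: φ \land ψ = False \land ½ = False
φ \lor (φ \land ψ) = False \lor False = False
φ \leftrightarrow ψ = False \leftrightarrow ½ = ½  [1 − |0−½|]
(φ \lor (φ \land ψ)) \to (φ \leftrightarrow ψ) = False \to ½ = True
In Kleene's strong three-valued logic K3: φ \land ψ = False \land ½ = False
φ \lor (φ \land ψ) = False \lor False = False
φ \leftrightarrow ψ = False \leftrightarrow ½ = ½
(φ \lor (φ \land ψ)) \to (φ \leftrightarrow ψ) = False \to ½ = True  [\lnot False \lor ½]

True; True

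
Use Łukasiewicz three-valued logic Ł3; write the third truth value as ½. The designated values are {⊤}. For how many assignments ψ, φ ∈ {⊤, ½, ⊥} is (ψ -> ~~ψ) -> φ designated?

Designated under: (ψ=⊤, φ=⊤); (ψ=½, φ=⊤); (ψ=⊥, φ=⊤).

3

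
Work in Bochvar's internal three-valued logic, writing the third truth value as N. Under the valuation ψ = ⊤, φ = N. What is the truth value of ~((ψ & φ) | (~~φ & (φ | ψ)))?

ψ & φ = ⊤ & N = N
~φ = ~N = N
~~φ = ~N = N
φ | ψ = N | ⊤ = N
~~φ & (φ | ψ) = N & N = N
(ψ & φ) | (~~φ & (φ | ψ)) = N | N = N
~((ψ & φ) | (~~φ & (φ | ψ))) = ~N = N

N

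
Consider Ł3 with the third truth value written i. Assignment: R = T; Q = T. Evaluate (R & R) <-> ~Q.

R & R = T & T = T
~Q = ~T = F
(R & R) <-> ~Q = T <-> F = F

F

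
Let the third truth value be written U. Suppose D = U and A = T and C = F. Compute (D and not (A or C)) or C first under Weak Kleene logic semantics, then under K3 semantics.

In Weak Kleene logic: A or C = T or F = T
not (A or C) = not T = F
D and not (A or C) = U and F = U
(D and not (A or C)) or C = U or F = U
In K3: A or C = T or F = T
not (A or C) = not T = F
D and not (A or C) = U and F = F
(D and not (A or C)) or C = F or F = F
They differ because Weak Kleene logic and K3 treat U differently under the binary connectives.

U; F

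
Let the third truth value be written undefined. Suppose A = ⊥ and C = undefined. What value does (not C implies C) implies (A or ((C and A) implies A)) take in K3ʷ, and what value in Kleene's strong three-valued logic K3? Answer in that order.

undefined; ⊤

In K3ʷ: not C = not undefined = undefined
not C implies C = undefined implies undefined = undefined
C and A = undefined and ⊥ = undefined
(C and A) implies A = undefined implies ⊥ = undefined
A or ((C and A) implies A) = ⊥ or undefined = undefined
(not C implies C) implies (A or ((C and A) implies A)) = undefined implies undefined = undefined
In Kleene's strong three-valued logic K3: not C = not undefined = undefined
not C implies C = undefined implies undefined = undefined  [not undefined or undefined]
C and A = undefined and ⊥ = ⊥
(C and A) implies A = ⊥ implies ⊥ = ⊤
A or ((C and A) implies A) = ⊥ or ⊤ = ⊤
(not C implies C) implies (A or ((C and A) implies A)) = undefined implies ⊤ = ⊤
They differ because K3ʷ and Kleene's strong three-valued logic K3 treat undefined differently under the binary connectives.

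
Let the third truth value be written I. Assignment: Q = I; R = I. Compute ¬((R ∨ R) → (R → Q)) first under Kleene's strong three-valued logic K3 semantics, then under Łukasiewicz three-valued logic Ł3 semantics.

I; 0

In Kleene's strong three-valued logic K3: R ∨ R = I ∨ I = I
R → Q = I → I = I  [¬I ∨ I]
(R ∨ R) → (R → Q) = I → I = I
¬((R ∨ R) → (R → Q)) = ¬I = I
In Łukasiewicz three-valued logic Ł3: R ∨ R = I ∨ I = I
R → Q = I → I = 1  [min(1, 1−½+½)]
(R ∨ R) → (R → Q) = I → 1 = 1
¬((R ∨ R) → (R → Q)) = ¬1 = 0
They differ because Kleene's strong three-valued logic K3 and Łukasiewicz three-valued logic Ł3 treat I differently under implication.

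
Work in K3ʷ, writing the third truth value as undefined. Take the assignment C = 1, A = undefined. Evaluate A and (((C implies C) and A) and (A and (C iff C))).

C implies C = 1 implies 1 = 1
(C implies C) and A = 1 and undefined = undefined
C iff C = 1 iff 1 = 1
A and (C iff C) = undefined and 1 = undefined
((C implies C) and A) and (A and (C iff C)) = undefined and undefined = undefined
A and (((C implies C) and A) and (A and (C iff C))) = undefined and undefined = undefined

undefined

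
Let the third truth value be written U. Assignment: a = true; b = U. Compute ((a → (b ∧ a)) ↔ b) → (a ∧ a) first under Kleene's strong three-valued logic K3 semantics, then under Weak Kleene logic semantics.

In Kleene's strong three-valued logic K3: b ∧ a = U ∧ true = U
a → (b ∧ a) = true → U = U  [¬true ∨ U]
(a → (b ∧ a)) ↔ b = U ↔ U = U
a ∧ a = true ∧ true = true
((a → (b ∧ a)) ↔ b) → (a ∧ a) = U → true = true
In Weak Kleene logic: b ∧ a = U ∧ true = U
a → (b ∧ a) = true → U = U
(a → (b ∧ a)) ↔ b = U ↔ U = U
a ∧ a = true ∧ true = true
((a → (b ∧ a)) ↔ b) → (a ∧ a) = U → true = U
They differ because Kleene's strong three-valued logic K3 and Weak Kleene logic treat U differently under the binary connectives.

true; U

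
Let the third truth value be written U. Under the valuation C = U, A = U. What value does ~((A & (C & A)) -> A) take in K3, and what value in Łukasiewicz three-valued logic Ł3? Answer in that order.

U; false

In K3: C & A = U & U = U
A & (C & A) = U & U = U
(A & (C & A)) -> A = U -> U = U  [~U | U]
~((A & (C & A)) -> A) = ~U = U
In Łukasiewicz three-valued logic Ł3: C & A = U & U = U
A & (C & A) = U & U = U
(A & (C & A)) -> A = U -> U = true  [min(1, 1−½+½)]
~((A & (C & A)) -> A) = ~true = false
They differ because K3 and Łukasiewicz three-valued logic Ł3 treat U differently under implication.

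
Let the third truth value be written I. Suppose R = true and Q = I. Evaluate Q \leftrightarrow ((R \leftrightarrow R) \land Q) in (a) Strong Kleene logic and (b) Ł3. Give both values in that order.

I; true

In Strong Kleene logic: R \leftrightarrow R = true \leftrightarrow true = true
(R \leftrightarrow R) \land Q = true \land I = I
Q \leftrightarrow ((R \leftrightarrow R) \land Q) = I \leftrightarrow I = I
In Ł3: R \leftrightarrow R = true \leftrightarrow true = true
(R \leftrightarrow R) \land Q = true \land I = I
Q \leftrightarrow ((R \leftrightarrow R) \land Q) = I \leftrightarrow I = true
They differ because Strong Kleene logic and Ł3 treat I differently under implication.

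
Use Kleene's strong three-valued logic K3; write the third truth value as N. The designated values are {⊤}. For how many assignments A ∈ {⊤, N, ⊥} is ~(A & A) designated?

A=⊤: ⊥ ·
A=N: N ·
A=⊥: ⊤ ✓

1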